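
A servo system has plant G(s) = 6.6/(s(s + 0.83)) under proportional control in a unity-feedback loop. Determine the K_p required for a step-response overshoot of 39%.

From %OS = 100·exp(−πζ/√(1−ζ²)) = 39%, ζ = −ln(0.39)/√(π²+ln²(0.39)) = 0.2871.
Characteristic equation s² + 0.83s + 6.6K_p = 0 gives ζ = 0.83/(2√(6.6K_p)).
Setting ζ = 0.2871: √(6.6K_p) = 0.83/(2·0.2871) = 1.445, so K_p = 2.089/6.6 = 0.317.

K_p = 0.317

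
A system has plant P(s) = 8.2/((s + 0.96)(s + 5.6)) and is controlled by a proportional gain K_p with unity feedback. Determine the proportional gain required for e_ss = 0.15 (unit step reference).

K_p = 3.72

For a type-0 loop with proportional control, e_ss = 1/(1 + K_p·P(0)).
P(0) = 1.525. Require 1/(1 + K_p·1.525) = 0.15, so 1 + 1.525·K_p = 6.667.
K_p = (6.667 − 1)/1.525 = 3.72.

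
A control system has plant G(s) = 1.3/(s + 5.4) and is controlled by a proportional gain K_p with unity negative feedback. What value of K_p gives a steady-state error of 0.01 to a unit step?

K_p = 411

The loop is type 0, so e_ss(step) = 1/(1 + K_pos) with K_pos = K_p·G(0).
G(0) = 0.2407. Require 1/(1 + K_p·0.2407) = 0.01, so 1 + 0.2407·K_p = 100.
K_p = (100 − 1)/0.2407 = 411.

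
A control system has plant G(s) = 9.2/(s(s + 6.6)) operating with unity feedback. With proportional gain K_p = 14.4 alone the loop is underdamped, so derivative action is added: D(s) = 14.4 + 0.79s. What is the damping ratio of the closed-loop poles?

ζ = 0.602

Forward path: (14.4 + 0.79s)·9.2/(s(s+6.6)). The closed-loop characteristic equation is s² + (6.6 + 9.2·0.79)s + 9.2·14.4 = 0.
That is s² + 13.87s + 132.5 = 0, so ω_n = 11.51 rad/s and ζ = 13.87/(2·11.51) = 0.6024.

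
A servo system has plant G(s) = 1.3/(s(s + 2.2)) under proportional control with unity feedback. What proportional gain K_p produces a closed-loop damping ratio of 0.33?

Closed-loop characteristic equation: s² + 2.2s + K_p·1.3 = 0.
So ω_n = √(1.3K_p) and 2ζω_n = 2.2, giving ζ = 2.2/(2√(1.3K_p)).
Setting ζ = 0.33: √(1.3K_p) = 2.2/(2·0.33) = 3.333, so K_p = 11.11/1.3 = 8.55.

K_p = 8.55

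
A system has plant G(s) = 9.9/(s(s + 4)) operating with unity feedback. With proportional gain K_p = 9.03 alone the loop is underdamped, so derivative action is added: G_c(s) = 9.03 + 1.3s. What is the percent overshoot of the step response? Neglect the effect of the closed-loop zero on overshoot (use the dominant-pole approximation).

Forward path: (9.03 + 1.3s)·9.9/(s(s+4)). The closed-loop characteristic equation is s² + (4 + 9.9·1.3)s + 9.9·9.03 = 0.
That is s² + 16.87s + 89.4 = 0, so ω_n = 9.455 rad/s and ζ = 16.87/(2·9.455) = 0.8921.
%OS = 100·exp(−πζ/√(1−ζ²)) = 0.202%.

0.202%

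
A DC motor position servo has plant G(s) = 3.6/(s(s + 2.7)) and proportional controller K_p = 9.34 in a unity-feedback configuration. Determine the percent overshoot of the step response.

47.1%

From 1 + K_pG(s) = 0: s² + 2.7s + 33.62 = 0 ⇒ ω_n = 5.799, ζ = 0.2328.
%OS = 100·exp(−πζ/√(1−ζ²)) = 100·exp(−π·0.2328/√0.9458) = 47.1%.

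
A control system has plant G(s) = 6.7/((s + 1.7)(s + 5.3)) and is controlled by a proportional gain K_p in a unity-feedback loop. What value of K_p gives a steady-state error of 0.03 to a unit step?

The loop is type 0, so e_ss(step) = 1/(1 + K_pos) with K_pos = K_p·G(0).
G(0) = 0.7436. Require 1/(1 + K_p·0.7436) = 0.03, so 1 + 0.7436·K_p = 33.33.
K_p = (33.33 − 1)/0.7436 = 43.5.

K_p = 43.5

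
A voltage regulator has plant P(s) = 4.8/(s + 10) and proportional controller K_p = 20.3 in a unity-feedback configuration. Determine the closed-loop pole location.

s = -107.4

Closed-loop transfer function: T(s) = K_p·P(s)/(1 + K_p·P(s)) = 97.44/(s + 10 + 97.44) = 97.44/(s + 107.4).
The closed-loop pole is at s = −107.4.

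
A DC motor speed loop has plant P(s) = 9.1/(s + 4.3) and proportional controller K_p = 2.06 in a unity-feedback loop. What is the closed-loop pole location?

Closed-loop transfer function: T(s) = K_p·P(s)/(1 + K_p·P(s)) = 18.75/(s + 4.3 + 18.75) = 18.75/(s + 23.05).
The closed-loop pole is at s = −23.05.

s = -23.05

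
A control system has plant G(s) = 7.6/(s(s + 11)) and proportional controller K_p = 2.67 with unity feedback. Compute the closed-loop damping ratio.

With unity feedback the closed-loop characteristic equation is s² + 11s + 2.67·7.6 = s² + 11s + 20.29 = 0.
Matching s² + 2ζω_n s + ω_n²: ω_n = √20.29 = 4.505 rad/s and 2ζω_n = 11, so ζ = 11/(2·4.505) = 1.22.

ζ = 1.22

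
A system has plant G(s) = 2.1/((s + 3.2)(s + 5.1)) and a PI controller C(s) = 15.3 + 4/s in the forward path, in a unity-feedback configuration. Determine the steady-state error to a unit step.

The open loop C(s)G(s) has a pole at the origin (type 1), so the static position error constant is infinite and e_ss = 1/(1+∞) = 0.

0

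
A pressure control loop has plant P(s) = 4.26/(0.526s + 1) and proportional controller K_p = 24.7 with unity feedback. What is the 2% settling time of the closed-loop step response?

T_s ≈ 0.0198 s

Closed loop: T(s) = K_p·P/(1+K_p·P) = 105.2/(0.526s + 1 + 105.2), with pole at s = −(1 + 105.2)/0.526 = −201.9.
τ = 1/201.9 = 0.004952 s, so 2% settling time ≈ 4τ = 0.0198 s.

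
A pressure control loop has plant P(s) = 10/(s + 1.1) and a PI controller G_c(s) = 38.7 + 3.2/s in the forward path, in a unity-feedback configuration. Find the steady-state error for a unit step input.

0

The open loop G_c(s)P(s) has a pole at the origin (type 1), so the static position error constant is infinite and e_ss = 1/(1+∞) = 0.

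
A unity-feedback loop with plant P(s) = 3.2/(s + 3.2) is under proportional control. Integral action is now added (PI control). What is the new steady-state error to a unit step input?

Adding integral action puts a pole at s = 0 in the forward path, raising the system type to 1; a type-1 loop has zero steady-state error to a step.

0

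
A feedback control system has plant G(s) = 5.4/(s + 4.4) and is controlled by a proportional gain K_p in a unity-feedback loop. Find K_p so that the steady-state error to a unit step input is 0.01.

The loop is type 0, so e_ss(step) = 1/(1 + K_pos) with K_pos = K_p·G(0).
G(0) = 1.227. Require 1/(1 + K_p·1.227) = 0.01, so 1 + 1.227·K_p = 100.
K_p = (100 − 1)/1.227 = 80.7.

K_p = 80.7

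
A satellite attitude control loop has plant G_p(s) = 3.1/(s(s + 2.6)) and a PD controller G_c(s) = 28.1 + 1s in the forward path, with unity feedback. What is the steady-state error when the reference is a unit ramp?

0.0298

The loop has one pole at the origin (type 1). Velocity error constant K_v = lim_{s→0} s·G_c(s)G_p(s) = 28.1·3.1/2.6 = 33.5.
Steady-state error to a unit ramp: e_ss = 1/K_v = 0.0298.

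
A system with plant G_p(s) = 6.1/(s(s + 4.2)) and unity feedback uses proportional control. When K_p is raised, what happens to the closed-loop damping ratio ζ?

decrease

ζ = 4.2/(2√(6.1K_p)); increasing K_p raises the denominator, so ζ falls.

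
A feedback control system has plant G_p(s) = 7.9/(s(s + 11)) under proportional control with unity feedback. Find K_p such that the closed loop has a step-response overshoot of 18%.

K_p = 16.7

From %OS = 100·exp(−πζ/√(1−ζ²)) = 18%, ζ = −ln(0.18)/√(π²+ln²(0.18)) = 0.4791.
Characteristic equation s² + 11s + 7.9K_p = 0 gives ζ = 11/(2√(7.9K_p)).
Setting ζ = 0.4791: √(7.9K_p) = 11/(2·0.4791) = 11.48, so K_p = 131.8/7.9 = 16.7.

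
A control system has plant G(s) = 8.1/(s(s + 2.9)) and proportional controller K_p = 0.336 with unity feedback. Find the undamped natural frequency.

With unity feedback the closed-loop characteristic equation is s² + 2.9s + 0.336·8.1 = s² + 2.9s + 2.722 = 0.
Matching s² + 2ζω_n s + ω_n²: ω_n = √2.722 = 1.65 rad/s and 2ζω_n = 2.9, so ζ = 2.9/(2·1.65) = 0.879.

ω_n = 1.65 rad/s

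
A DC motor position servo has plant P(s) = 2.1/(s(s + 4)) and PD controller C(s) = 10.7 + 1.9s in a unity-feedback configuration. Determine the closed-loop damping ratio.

ζ = 0.843

Forward path: (10.7 + 1.9s)·2.1/(s(s+4)). The closed-loop characteristic equation is s² + (4 + 2.1·1.9)s + 2.1·10.7 = 0.
That is s² + 7.99s + 22.47 = 0, so ω_n = 4.74 rad/s and ζ = 7.99/(2·4.74) = 0.8428.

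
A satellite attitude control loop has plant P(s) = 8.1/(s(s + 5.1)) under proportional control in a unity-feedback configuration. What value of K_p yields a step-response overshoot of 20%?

K_p = 3.86

From %OS = 100·exp(−πζ/√(1−ζ²)) = 20%, ζ = −ln(0.2)/√(π²+ln²(0.2)) = 0.4559.
Characteristic equation s² + 5.1s + 8.1K_p = 0 gives ζ = 5.1/(2√(8.1K_p)).
Setting ζ = 0.4559: √(8.1K_p) = 5.1/(2·0.4559) = 5.593, so K_p = 31.28/8.1 = 3.86.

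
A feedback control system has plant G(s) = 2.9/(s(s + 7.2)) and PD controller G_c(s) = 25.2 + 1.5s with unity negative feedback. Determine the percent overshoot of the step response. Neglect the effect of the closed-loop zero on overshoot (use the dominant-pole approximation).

5.62%

Forward path: (25.2 + 1.5s)·2.9/(s(s+7.2)). The closed-loop characteristic equation is s² + (7.2 + 2.9·1.5)s + 2.9·25.2 = 0.
That is s² + 11.55s + 73.08 = 0, so ω_n = 8.549 rad/s and ζ = 11.55/(2·8.549) = 0.6755.
%OS = 100·exp(−πζ/√(1−ζ²)) = 5.62%.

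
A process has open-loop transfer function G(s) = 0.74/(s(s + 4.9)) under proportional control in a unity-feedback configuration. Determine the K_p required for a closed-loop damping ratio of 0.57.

Closed-loop characteristic equation: s² + 4.9s + K_p·0.74 = 0.
So ω_n = √(0.74K_p) and 2ζω_n = 4.9, giving ζ = 4.9/(2√(0.74K_p)).
Setting ζ = 0.57: √(0.74K_p) = 4.9/(2·0.57) = 4.298, so K_p = 18.47/0.74 = 25.

K_p = 25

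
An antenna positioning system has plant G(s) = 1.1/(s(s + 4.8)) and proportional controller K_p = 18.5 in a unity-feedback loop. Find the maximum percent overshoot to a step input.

13.9%

The closed-loop denominator s² + 4.8s + 20.35 gives ω_n = √20.35 = 4.511 and ζ = 4.8/(2ω_n) = 0.532.
%OS = 100·exp(−πζ/√(1−ζ²)) = 100·exp(−π·0.532/√0.717) = 13.9%.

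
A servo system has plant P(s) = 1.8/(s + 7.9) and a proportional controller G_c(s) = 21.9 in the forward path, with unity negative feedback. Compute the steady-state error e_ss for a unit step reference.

0.167

The loop is type 0. Static position error constant K_pos = G_c(0)·P(0) = 21.9·0.2278 = 4.99.
Steady-state error to a unit step: e_ss = 1/(1+K_pos) = 1/5.99 = 0.167.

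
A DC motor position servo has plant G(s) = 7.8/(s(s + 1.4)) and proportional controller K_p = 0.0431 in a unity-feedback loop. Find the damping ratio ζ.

With unity feedback the closed-loop characteristic equation is s² + 1.4s + 0.0431·7.8 = s² + 1.4s + 0.3362 = 0.
So ω_n² = 0.3362 ⇒ ω_n = 0.5798 rad/s, and ζ = 1.4/(2ω_n) = 1.21.

ζ = 1.21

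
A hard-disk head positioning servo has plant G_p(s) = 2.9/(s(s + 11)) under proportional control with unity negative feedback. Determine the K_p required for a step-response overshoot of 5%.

From %OS = 100·exp(−πζ/√(1−ζ²)) = 5%, ζ = −ln(0.05)/√(π²+ln²(0.05)) = 0.6901.
Characteristic equation s² + 11s + 2.9K_p = 0 gives ζ = 11/(2√(2.9K_p)).
Setting ζ = 0.6901: √(2.9K_p) = 11/(2·0.6901) = 7.97, so K_p = 63.52/2.9 = 21.9.

K_p = 21.9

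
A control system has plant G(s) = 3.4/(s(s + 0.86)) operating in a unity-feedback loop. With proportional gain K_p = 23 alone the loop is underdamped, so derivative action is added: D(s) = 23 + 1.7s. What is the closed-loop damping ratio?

ζ = 0.375

Forward path: (23 + 1.7s)·3.4/(s(s+0.86)). The closed-loop characteristic equation is s² + (0.86 + 3.4·1.7)s + 3.4·23 = 0.
That is s² + 6.64s + 78.2 = 0, so ω_n = 8.843 rad/s and ζ = 6.64/(2·8.843) = 0.3754.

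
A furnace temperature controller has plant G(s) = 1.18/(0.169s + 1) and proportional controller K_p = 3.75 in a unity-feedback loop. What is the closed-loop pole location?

Closed loop: T(s) = K_p·G/(1+K_p·G) = 4.425/(0.169s + 1 + 4.425), with pole at s = −(1 + 4.425)/0.169 = −32.1.

s = -32.1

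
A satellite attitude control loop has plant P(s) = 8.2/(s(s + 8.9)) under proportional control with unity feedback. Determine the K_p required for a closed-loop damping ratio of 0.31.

K_p = 25.1

Closed-loop characteristic equation: s² + 8.9s + K_p·8.2 = 0.
So ω_n = √(8.2K_p) and 2ζω_n = 8.9, giving ζ = 8.9/(2√(8.2K_p)).
Setting ζ = 0.31: √(8.2K_p) = 8.9/(2·0.31) = 14.35, so K_p = 206.1/8.2 = 25.1.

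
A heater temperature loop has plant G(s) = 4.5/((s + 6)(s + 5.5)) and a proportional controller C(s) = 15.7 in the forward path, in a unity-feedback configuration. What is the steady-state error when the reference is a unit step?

0.318

The loop is type 0. Static position error constant K_pos = C(0)·G(0) = 15.7·0.1364 = 2.141.
Steady-state error to a unit step: e_ss = 1/(1+K_pos) = 1/3.141 = 0.318.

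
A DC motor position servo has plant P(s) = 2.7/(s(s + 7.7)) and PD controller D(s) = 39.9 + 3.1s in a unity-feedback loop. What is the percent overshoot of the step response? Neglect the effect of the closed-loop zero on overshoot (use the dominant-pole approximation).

Forward path: (39.9 + 3.1s)·2.7/(s(s+7.7)). The closed-loop characteristic equation is s² + (7.7 + 2.7·3.1)s + 2.7·39.9 = 0.
That is s² + 16.07s + 107.7 = 0, so ω_n = 10.38 rad/s and ζ = 16.07/(2·10.38) = 0.7741.
%OS = 100·exp(−πζ/√(1−ζ²)) = 2.15%.

2.15%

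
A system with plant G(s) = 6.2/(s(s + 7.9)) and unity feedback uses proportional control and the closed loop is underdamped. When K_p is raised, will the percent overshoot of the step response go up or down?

increase

ζ = 7.9/(2√(6.2K_p)) decreases as K_p grows; lower damping means more overshoot.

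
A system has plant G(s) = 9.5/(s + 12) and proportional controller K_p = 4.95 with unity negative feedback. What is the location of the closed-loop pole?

Closed-loop transfer function: T(s) = K_p·G(s)/(1 + K_p·G(s)) = 47.02/(s + 12 + 47.02) = 47.02/(s + 59.02).
The closed-loop pole is at s = −59.02.

s = -59.02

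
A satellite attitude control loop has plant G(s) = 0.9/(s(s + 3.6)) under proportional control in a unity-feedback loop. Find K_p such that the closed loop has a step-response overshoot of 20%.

K_p = 17.3

From %OS = 100·exp(−πζ/√(1−ζ²)) = 20%, ζ = −ln(0.2)/√(π²+ln²(0.2)) = 0.4559.
Characteristic equation s² + 3.6s + 0.9K_p = 0 gives ζ = 3.6/(2√(0.9K_p)).
Setting ζ = 0.4559: √(0.9K_p) = 3.6/(2·0.4559) = 3.948, so K_p = 15.59/0.9 = 17.3.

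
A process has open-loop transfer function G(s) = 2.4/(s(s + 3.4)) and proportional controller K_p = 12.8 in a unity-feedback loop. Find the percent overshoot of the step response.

Closed-loop characteristic equation: s² + 3.4s + 30.72 = 0, so ω_n = 5.543 rad/s and ζ = 3.4/(2·5.543) = 0.3067.
%OS = 100·exp(−πζ/√(1−ζ²)) = 100·exp(−π·0.3067/√0.9059) = 36.3%.

36.3%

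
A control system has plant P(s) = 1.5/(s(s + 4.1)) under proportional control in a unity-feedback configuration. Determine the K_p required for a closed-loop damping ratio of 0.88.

Closed-loop characteristic equation: s² + 4.1s + K_p·1.5 = 0.
So ω_n = √(1.5K_p) and 2ζω_n = 4.1, giving ζ = 4.1/(2√(1.5K_p)).
Setting ζ = 0.88: √(1.5K_p) = 4.1/(2·0.88) = 2.33, so K_p = 5.427/1.5 = 3.62.

K_p = 3.62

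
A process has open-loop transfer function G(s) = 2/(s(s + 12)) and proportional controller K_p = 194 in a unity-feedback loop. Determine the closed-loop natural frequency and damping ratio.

The closed-loop denominator is s(s+12) + 194·2 = s² + 12s + 388.
Matching s² + 2ζω_n s + ω_n²: ω_n = √388 = 19.7 rad/s and 2ζω_n = 12, so ζ = 12/(2·19.7) = 0.305.

ω_n = 19.7 rad/s, ζ = 0.305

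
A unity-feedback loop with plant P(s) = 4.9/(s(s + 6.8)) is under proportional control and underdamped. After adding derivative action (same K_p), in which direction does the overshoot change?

decrease

With PD the characteristic equation becomes s² + (a + K·K_d)s + K·K_p = 0; the damping term grows, ζ rises, overshoot falls.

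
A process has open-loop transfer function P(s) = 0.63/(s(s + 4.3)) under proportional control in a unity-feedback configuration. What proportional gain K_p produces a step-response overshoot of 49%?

K_p = 150

From %OS = 100·exp(−πζ/√(1−ζ²)) = 49%, ζ = −ln(0.49)/√(π²+ln²(0.49)) = 0.2214.
Characteristic equation s² + 4.3s + 0.63K_p = 0 gives ζ = 4.3/(2√(0.63K_p)).
Setting ζ = 0.2214: √(0.63K_p) = 4.3/(2·0.2214) = 9.71, so K_p = 94.28/0.63 = 150.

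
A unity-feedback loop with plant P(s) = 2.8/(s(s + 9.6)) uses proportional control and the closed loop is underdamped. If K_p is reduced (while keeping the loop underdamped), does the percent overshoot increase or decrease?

decrease

ζ = 9.6/(2√(2.8K_p)) rises as K_p falls; higher damping means less overshoot.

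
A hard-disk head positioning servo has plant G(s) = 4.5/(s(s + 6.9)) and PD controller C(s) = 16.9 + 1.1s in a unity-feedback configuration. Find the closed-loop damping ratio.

ζ = 0.679

Forward path: (16.9 + 1.1s)·4.5/(s(s+6.9)). The closed-loop characteristic equation is s² + (6.9 + 4.5·1.1)s + 4.5·16.9 = 0.
That is s² + 11.85s + 76.05 = 0, so ω_n = 8.721 rad/s and ζ = 11.85/(2·8.721) = 0.6794.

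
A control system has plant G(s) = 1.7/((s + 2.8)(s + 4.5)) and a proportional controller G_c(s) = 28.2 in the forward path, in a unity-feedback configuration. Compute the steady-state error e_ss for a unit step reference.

The loop is type 0. Static position error constant K_pos = G_c(0)·G(0) = 28.2·0.1349 = 3.805.
Steady-state error to a unit step: e_ss = 1/(1+K_pos) = 1/4.805 = 0.208.

0.208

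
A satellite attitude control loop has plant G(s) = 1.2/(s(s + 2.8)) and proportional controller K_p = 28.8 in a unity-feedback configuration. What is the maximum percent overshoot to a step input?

46.3%

Closed-loop characteristic equation: s² + 2.8s + 34.56 = 0, so ω_n = 5.879 rad/s and ζ = 2.8/(2·5.879) = 0.2381.
%OS = 100·exp(−πζ/√(1−ζ²)) = 100·exp(−π·0.2381/√0.9433) = 46.3%.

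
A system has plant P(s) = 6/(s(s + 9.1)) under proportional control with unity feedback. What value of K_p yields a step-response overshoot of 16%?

K_p = 13.6

From %OS = 100·exp(−πζ/√(1−ζ²)) = 16%, ζ = −ln(0.16)/√(π²+ln²(0.16)) = 0.5039.
Characteristic equation s² + 9.1s + 6K_p = 0 gives ζ = 9.1/(2√(6K_p)).
Setting ζ = 0.5039: √(6K_p) = 9.1/(2·0.5039) = 9.03, so K_p = 81.54/6 = 13.6.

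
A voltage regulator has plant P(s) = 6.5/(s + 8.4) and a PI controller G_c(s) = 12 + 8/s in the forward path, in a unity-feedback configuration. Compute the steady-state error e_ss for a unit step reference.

0

The open loop G_c(s)P(s) has a pole at the origin (type 1), so the static position error constant is infinite and e_ss = 1/(1+∞) = 0.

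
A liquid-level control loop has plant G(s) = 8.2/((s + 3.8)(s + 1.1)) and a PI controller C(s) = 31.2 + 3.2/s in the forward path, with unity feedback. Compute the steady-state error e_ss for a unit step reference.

The open loop C(s)G(s) has a pole at the origin (type 1), so the static position error constant is infinite and e_ss = 1/(1+∞) = 0.

0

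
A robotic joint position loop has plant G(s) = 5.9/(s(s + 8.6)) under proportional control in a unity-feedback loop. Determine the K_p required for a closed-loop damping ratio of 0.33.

K_p = 28.8

Closed-loop characteristic equation: s² + 8.6s + K_p·5.9 = 0.
So ω_n = √(5.9K_p) and 2ζω_n = 8.6, giving ζ = 8.6/(2√(5.9K_p)).
Setting ζ = 0.33: √(5.9K_p) = 8.6/(2·0.33) = 13.03, so K_p = 169.8/5.9 = 28.8.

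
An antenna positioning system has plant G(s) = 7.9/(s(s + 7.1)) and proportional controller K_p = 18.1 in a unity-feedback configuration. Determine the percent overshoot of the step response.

37.7%

The closed-loop denominator s² + 7.1s + 143 gives ω_n = √143 = 11.96 and ζ = 7.1/(2ω_n) = 0.2969.
%OS = 100·exp(−πζ/√(1−ζ²)) = 100·exp(−π·0.2969/√0.9119) = 37.7%.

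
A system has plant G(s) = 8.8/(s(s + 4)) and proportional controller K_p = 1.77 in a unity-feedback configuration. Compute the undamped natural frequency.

The closed-loop denominator is s(s+4) + 1.77·8.8 = s² + 4s + 15.58.
Matching s² + 2ζω_n s + ω_n²: ω_n = √15.58 = 3.947 rad/s and 2ζω_n = 4, so ζ = 4/(2·3.947) = 0.507.

ω_n = 3.95 rad/s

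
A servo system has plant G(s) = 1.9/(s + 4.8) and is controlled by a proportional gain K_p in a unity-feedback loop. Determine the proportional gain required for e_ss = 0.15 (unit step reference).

For a type-0 loop with proportional control, e_ss = 1/(1 + K_p·G(0)).
G(0) = 0.3958. Require 1/(1 + K_p·0.3958) = 0.15, so 1 + 0.3958·K_p = 6.667.
K_p = (6.667 − 1)/0.3958 = 14.3.

K_p = 14.3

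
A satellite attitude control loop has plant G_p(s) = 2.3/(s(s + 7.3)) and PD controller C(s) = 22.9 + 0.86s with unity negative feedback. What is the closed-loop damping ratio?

Forward path: (22.9 + 0.86s)·2.3/(s(s+7.3)). The closed-loop characteristic equation is s² + (7.3 + 2.3·0.86)s + 2.3·22.9 = 0.
That is s² + 9.278s + 52.67 = 0, so ω_n = 7.257 rad/s and ζ = 9.278/(2·7.257) = 0.6392.

ζ = 0.639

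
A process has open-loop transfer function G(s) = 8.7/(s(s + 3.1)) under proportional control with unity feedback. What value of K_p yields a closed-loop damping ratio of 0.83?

Closed-loop characteristic equation: s² + 3.1s + K_p·8.7 = 0.
So ω_n = √(8.7K_p) and 2ζω_n = 3.1, giving ζ = 3.1/(2√(8.7K_p)).
Setting ζ = 0.83: √(8.7K_p) = 3.1/(2·0.83) = 1.867, so K_p = 3.487/8.7 = 0.401.

K_p = 0.401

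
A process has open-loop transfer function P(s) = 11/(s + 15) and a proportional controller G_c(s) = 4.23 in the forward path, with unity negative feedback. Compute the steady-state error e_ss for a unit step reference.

0.244

The loop is type 0. Static position error constant K_pos = G_c(0)·P(0) = 4.23·0.7333 = 3.102.
Steady-state error to a unit step: e_ss = 1/(1+K_pos) = 1/4.102 = 0.244.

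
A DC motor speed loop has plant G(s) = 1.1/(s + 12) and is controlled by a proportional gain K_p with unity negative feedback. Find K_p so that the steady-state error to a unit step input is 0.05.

K_p = 207

Steady-state error for a unit step on this type-0 loop is 1/(1 + K_p·G(0)).
G(0) = 0.09167. Require 1/(1 + K_p·0.09167) = 0.05, so 1 + 0.09167·K_p = 20.
K_p = (20 − 1)/0.09167 = 207.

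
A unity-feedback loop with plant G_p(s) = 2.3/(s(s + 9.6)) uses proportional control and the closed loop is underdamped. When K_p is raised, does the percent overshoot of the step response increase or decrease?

Characteristic equation s² + 9.6s + K_p·2.3 = 0: raising K_p raises ω_n while 2ζω_n = 9.6 is fixed, so ζ falls and overshoot grows.

increase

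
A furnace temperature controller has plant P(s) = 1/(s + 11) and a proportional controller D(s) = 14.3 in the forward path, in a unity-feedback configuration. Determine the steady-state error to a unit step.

0.435

The loop is type 0. Static position error constant K_pos = D(0)·P(0) = 14.3·0.09091 = 1.3.
Steady-state error to a unit step: e_ss = 1/(1+K_pos) = 1/2.3 = 0.435.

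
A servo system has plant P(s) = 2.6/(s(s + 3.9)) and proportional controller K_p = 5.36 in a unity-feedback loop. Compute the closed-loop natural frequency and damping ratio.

ω_n = 3.73 rad/s, ζ = 0.522

With unity feedback the closed-loop characteristic equation is s² + 3.9s + 5.36·2.6 = s² + 3.9s + 13.94 = 0.
Matching s² + 2ζω_n s + ω_n²: ω_n = √13.94 = 3.733 rad/s and 2ζω_n = 3.9, so ζ = 3.9/(2·3.733) = 0.522.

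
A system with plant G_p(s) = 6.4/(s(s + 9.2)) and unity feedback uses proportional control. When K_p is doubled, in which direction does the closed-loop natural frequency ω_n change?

ω_n = √(6.4·K_p), which grows with K_p.

increase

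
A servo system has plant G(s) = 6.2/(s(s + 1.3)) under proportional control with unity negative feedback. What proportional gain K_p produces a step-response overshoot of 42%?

From %OS = 100·exp(−πζ/√(1−ζ²)) = 42%, ζ = −ln(0.42)/√(π²+ln²(0.42)) = 0.2662.
Characteristic equation s² + 1.3s + 6.2K_p = 0 gives ζ = 1.3/(2√(6.2K_p)).
Setting ζ = 0.2662: √(6.2K_p) = 1.3/(2·0.2662) = 2.442, so K_p = 5.963/6.2 = 0.962.

K_p = 0.962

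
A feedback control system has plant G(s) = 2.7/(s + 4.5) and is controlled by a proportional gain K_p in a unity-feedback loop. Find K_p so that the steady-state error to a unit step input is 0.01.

The loop is type 0, so e_ss(step) = 1/(1 + K_pos) with K_pos = K_p·G(0).
G(0) = 0.6. Require 1/(1 + K_p·0.6) = 0.01, so 1 + 0.6·K_p = 100.
K_p = (100 − 1)/0.6 = 165.

K_p = 165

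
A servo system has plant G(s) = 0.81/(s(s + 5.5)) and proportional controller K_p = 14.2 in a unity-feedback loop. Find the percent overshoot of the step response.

From 1 + K_pG(s) = 0: s² + 5.5s + 11.5 = 0 ⇒ ω_n = 3.391, ζ = 0.8109.
%OS = 100·exp(−πζ/√(1−ζ²)) = 100·exp(−π·0.8109/√0.3425) = 1.29%.

1.29%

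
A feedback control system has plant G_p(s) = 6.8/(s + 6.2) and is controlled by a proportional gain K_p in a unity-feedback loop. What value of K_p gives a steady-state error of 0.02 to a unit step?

The loop is type 0, so e_ss(step) = 1/(1 + K_pos) with K_pos = K_p·G_p(0).
G_p(0) = 1.097. Require 1/(1 + K_p·1.097) = 0.02, so 1 + 1.097·K_p = 50.
K_p = (50 − 1)/1.097 = 44.7.

K_p = 44.7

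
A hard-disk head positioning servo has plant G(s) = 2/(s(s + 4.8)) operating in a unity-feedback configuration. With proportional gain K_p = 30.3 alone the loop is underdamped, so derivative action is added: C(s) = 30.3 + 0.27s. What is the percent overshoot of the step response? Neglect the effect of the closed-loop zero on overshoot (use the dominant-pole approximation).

Forward path: (30.3 + 0.27s)·2/(s(s+4.8)). The closed-loop characteristic equation is s² + (4.8 + 2·0.27)s + 2·30.3 = 0.
That is s² + 5.34s + 60.6 = 0, so ω_n = 7.785 rad/s and ζ = 5.34/(2·7.785) = 0.343.
%OS = 100·exp(−πζ/√(1−ζ²)) = 31.8%.

31.8%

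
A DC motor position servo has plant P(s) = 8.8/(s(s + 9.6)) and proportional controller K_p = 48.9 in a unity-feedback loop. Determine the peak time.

T_p = 0.156 s

The closed-loop denominator s² + 9.6s + 430.3 gives ω_n = √430.3 = 20.74 and ζ = 9.6/(2ω_n) = 0.2314.
Damped frequency ω_d = ω_n√(1−ζ²) = 20.18 rad/s, so peak time T_p = π/ω_d = 0.156 s.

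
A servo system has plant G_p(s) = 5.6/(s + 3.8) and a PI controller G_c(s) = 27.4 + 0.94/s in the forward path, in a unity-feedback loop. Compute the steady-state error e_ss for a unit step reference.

The open loop G_c(s)G_p(s) has a pole at the origin (type 1), so the static position error constant is infinite and e_ss = 1/(1+∞) = 0.

0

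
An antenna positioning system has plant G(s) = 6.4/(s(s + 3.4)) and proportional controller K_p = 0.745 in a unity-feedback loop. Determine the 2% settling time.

The closed-loop denominator s² + 3.4s + 4.768 gives ω_n = √4.768 = 2.184 and ζ = 3.4/(2ω_n) = 0.7785.
2% settling time T_s ≈ 4/(ζω_n) = 4/1.7 = 2.35 s.

T_s ≈ 2.35 s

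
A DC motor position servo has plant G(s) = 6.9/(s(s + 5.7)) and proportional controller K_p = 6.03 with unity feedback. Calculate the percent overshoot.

Closed-loop characteristic equation: s² + 5.7s + 41.61 = 0, so ω_n = 6.45 rad/s and ζ = 5.7/(2·6.45) = 0.4418.
%OS = 100·exp(−πζ/√(1−ζ²)) = 100·exp(−π·0.4418/√0.8048) = 21.3%.

21.3%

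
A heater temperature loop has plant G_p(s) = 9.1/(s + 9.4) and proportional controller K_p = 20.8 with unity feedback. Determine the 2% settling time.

T_s ≈ 0.0201 s

Closed-loop transfer function: T(s) = K_p·G_p(s)/(1 + K_p·G_p(s)) = 189.3/(s + 9.4 + 189.3) = 189.3/(s + 198.7).
Time constant τ = 1/198.7 = 0.005033 s, so the 2% settling time is about 4τ = 0.0201 s.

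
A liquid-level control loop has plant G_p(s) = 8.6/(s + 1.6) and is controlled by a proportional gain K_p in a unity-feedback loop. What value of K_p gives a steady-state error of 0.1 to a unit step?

The loop is type 0, so e_ss(step) = 1/(1 + K_pos) with K_pos = K_p·G_p(0).
G_p(0) = 5.375. Require 1/(1 + K_p·5.375) = 0.1, so 1 + 5.375·K_p = 10.
K_p = (10 − 1)/5.375 = 1.67.

K_p = 1.67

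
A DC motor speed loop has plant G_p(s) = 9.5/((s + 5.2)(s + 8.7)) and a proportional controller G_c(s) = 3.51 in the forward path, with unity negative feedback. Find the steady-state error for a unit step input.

The loop is type 0. Static position error constant K_pos = G_c(0)·G_p(0) = 3.51·0.21 = 0.7371.
Steady-state error to a unit step: e_ss = 1/(1+K_pos) = 1/1.737 = 0.576.

0.576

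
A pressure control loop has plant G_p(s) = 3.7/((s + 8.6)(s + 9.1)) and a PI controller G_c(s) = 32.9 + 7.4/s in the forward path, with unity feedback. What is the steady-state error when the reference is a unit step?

The open loop G_c(s)G_p(s) has a pole at the origin (type 1), so the static position error constant is infinite and e_ss = 1/(1+∞) = 0.

0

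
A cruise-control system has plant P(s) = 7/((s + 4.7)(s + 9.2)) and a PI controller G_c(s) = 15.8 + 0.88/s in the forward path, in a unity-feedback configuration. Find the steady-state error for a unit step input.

The open loop G_c(s)P(s) has a pole at the origin (type 1), so the static position error constant is infinite and e_ss = 1/(1+∞) = 0.

0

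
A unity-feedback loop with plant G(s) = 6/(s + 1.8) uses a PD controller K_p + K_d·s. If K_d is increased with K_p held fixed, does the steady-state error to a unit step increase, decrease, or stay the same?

unchanged

K_d affects only the transient (the s-coefficient); the DC loop gain, and hence e_ss, depends only on K_p.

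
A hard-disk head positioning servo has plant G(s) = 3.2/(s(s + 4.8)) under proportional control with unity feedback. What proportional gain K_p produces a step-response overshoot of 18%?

K_p = 7.84

From %OS = 100·exp(−πζ/√(1−ζ²)) = 18%, ζ = −ln(0.18)/√(π²+ln²(0.18)) = 0.4791.
Characteristic equation s² + 4.8s + 3.2K_p = 0 gives ζ = 4.8/(2√(3.2K_p)).
Setting ζ = 0.4791: √(3.2K_p) = 4.8/(2·0.4791) = 5.009, so K_p = 25.09/3.2 = 7.84.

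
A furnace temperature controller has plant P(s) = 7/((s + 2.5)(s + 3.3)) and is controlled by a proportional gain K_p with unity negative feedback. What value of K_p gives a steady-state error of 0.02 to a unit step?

K_p = 57.8

Steady-state error for a unit step on this type-0 loop is 1/(1 + K_p·P(0)).
P(0) = 0.8485. Require 1/(1 + K_p·0.8485) = 0.02, so 1 + 0.8485·K_p = 50.
K_p = (50 − 1)/0.8485 = 57.8.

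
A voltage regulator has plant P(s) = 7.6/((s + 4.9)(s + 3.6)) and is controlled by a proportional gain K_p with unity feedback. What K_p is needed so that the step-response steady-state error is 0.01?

K_p = 230

The loop is type 0, so e_ss(step) = 1/(1 + K_pos) with K_pos = K_p·P(0).
P(0) = 0.4308. Require 1/(1 + K_p·0.4308) = 0.01, so 1 + 0.4308·K_p = 100.
K_p = (100 − 1)/0.4308 = 230.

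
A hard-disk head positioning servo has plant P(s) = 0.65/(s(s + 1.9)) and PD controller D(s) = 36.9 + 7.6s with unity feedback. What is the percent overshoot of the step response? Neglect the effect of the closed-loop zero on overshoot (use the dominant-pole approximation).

4.67%

Forward path: (36.9 + 7.6s)·0.65/(s(s+1.9)). The closed-loop characteristic equation is s² + (1.9 + 0.65·7.6)s + 0.65·36.9 = 0.
That is s² + 6.84s + 23.98 = 0, so ω_n = 4.897 rad/s and ζ = 6.84/(2·4.897) = 0.6983.
%OS = 100·exp(−πζ/√(1−ζ²)) = 4.67%.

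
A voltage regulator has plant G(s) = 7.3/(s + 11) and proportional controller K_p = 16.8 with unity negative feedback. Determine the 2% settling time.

T_s ≈ 0.0299 s

Closed-loop transfer function: T(s) = K_p·G(s)/(1 + K_p·G(s)) = 122.6/(s + 11 + 122.6) = 122.6/(s + 133.6).
Time constant τ = 1/133.6 = 0.007483 s, so the 2% settling time is about 4τ = 0.0299 s.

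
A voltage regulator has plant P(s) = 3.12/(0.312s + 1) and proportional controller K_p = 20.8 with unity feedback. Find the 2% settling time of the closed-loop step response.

Closed loop: T(s) = K_p·P/(1+K_p·P) = 64.9/(0.312s + 1 + 64.9), with pole at s = −(1 + 64.9)/0.312 = −211.2.
τ = 1/211.2 = 0.004735 s, so 2% settling time ≈ 4τ = 0.0189 s.

T_s ≈ 0.0189 s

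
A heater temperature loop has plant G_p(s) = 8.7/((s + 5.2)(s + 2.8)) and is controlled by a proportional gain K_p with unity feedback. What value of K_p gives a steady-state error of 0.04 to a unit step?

Steady-state error for a unit step on this type-0 loop is 1/(1 + K_p·G_p(0)).
G_p(0) = 0.5975. Require 1/(1 + K_p·0.5975) = 0.04, so 1 + 0.5975·K_p = 25.
K_p = (25 − 1)/0.5975 = 40.2.

K_p = 40.2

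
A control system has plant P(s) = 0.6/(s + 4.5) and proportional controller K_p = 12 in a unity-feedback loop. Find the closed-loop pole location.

Closed-loop transfer function: T(s) = K_p·P(s)/(1 + K_p·P(s)) = 7.2/(s + 4.5 + 7.2) = 7.2/(s + 11.7).
The closed-loop pole is at s = −11.7.

s = -11.7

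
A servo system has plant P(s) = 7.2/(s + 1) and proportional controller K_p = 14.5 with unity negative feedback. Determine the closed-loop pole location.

Closed-loop transfer function: T(s) = K_p·P(s)/(1 + K_p·P(s)) = 104.4/(s + 1 + 104.4) = 104.4/(s + 105.4).
The closed-loop pole is at s = −105.4.

s = -105.4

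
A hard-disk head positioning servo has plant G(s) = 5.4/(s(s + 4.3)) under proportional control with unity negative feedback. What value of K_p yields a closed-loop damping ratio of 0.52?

K_p = 3.17

Closed-loop characteristic equation: s² + 4.3s + K_p·5.4 = 0.
So ω_n = √(5.4K_p) and 2ζω_n = 4.3, giving ζ = 4.3/(2√(5.4K_p)).
Setting ζ = 0.52: √(5.4K_p) = 4.3/(2·0.52) = 4.135, so K_p = 17.1/5.4 = 3.17.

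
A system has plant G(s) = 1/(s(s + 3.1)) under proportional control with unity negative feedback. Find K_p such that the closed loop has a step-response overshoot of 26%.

From %OS = 100·exp(−πζ/√(1−ζ²)) = 26%, ζ = −ln(0.26)/√(π²+ln²(0.26)) = 0.3941.
Characteristic equation s² + 3.1s + 1K_p = 0 gives ζ = 3.1/(2√(1K_p)).
Setting ζ = 0.3941: √(1K_p) = 3.1/(2·0.3941) = 3.933, so K_p = 15.47/1 = 15.5.

K_p = 15.5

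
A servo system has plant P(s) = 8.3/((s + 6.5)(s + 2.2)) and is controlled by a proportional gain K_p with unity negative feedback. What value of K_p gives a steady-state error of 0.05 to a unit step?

For a type-0 loop with proportional control, e_ss = 1/(1 + K_p·P(0)).
P(0) = 0.5804. Require 1/(1 + K_p·0.5804) = 0.05, so 1 + 0.5804·K_p = 20.
K_p = (20 − 1)/0.5804 = 32.7.

K_p = 32.7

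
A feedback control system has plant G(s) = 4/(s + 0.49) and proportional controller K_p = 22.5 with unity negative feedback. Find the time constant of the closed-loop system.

τ = 0.0111 s

Closed-loop transfer function: T(s) = K_p·G(s)/(1 + K_p·G(s)) = 90/(s + 0.49 + 90) = 90/(s + 90.49).
Time constant τ = 1/90.49 = 0.0111 s.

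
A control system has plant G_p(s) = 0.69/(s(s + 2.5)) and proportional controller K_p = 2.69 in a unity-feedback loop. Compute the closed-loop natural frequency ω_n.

The closed-loop denominator is s(s+2.5) + 2.69·0.69 = s² + 2.5s + 1.856.
So ω_n² = 1.856 ⇒ ω_n = 1.362 rad/s, and ζ = 2.5/(2ω_n) = 0.918.

ω_n = 1.36 rad/s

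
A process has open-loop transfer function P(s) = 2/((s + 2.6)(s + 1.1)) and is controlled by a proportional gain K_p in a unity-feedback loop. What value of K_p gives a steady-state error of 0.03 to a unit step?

K_p = 46.2

Steady-state error for a unit step on this type-0 loop is 1/(1 + K_p·P(0)).
P(0) = 0.6993. Require 1/(1 + K_p·0.6993) = 0.03, so 1 + 0.6993·K_p = 33.33.
K_p = (33.33 − 1)/0.6993 = 46.2.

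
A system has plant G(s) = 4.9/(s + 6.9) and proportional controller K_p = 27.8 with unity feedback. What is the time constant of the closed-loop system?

τ = 0.00699 s

Closed-loop transfer function: T(s) = K_p·G(s)/(1 + K_p·G(s)) = 136.2/(s + 6.9 + 136.2) = 136.2/(s + 143.1).
Time constant τ = 1/143.1 = 0.00699 s.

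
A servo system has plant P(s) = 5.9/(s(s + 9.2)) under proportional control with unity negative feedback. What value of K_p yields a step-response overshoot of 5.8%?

K_p = 7.95

From %OS = 100·exp(−πζ/√(1−ζ²)) = 5.8%, ζ = −ln(0.058)/√(π²+ln²(0.058)) = 0.6716.
Characteristic equation s² + 9.2s + 5.9K_p = 0 gives ζ = 9.2/(2√(5.9K_p)).
Setting ζ = 0.6716: √(5.9K_p) = 9.2/(2·0.6716) = 6.85, so K_p = 46.92/5.9 = 7.95.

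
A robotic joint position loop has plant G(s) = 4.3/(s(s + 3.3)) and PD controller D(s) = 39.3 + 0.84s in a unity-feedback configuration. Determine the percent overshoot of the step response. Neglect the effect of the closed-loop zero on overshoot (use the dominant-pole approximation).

42%

Forward path: (39.3 + 0.84s)·4.3/(s(s+3.3)). The closed-loop characteristic equation is s² + (3.3 + 4.3·0.84)s + 4.3·39.3 = 0.
That is s² + 6.912s + 169 = 0, so ω_n = 13 rad/s and ζ = 6.912/(2·13) = 0.2659.
%OS = 100·exp(−πζ/√(1−ζ²)) = 42%.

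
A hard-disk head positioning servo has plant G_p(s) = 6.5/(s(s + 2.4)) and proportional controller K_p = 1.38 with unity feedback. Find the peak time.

T_p = 1.14 s

From 1 + K_pG_p(s) = 0: s² + 2.4s + 8.97 = 0 ⇒ ω_n = 2.995, ζ = 0.4007.
Damped frequency ω_d = ω_n√(1−ζ²) = 2.744 rad/s, so peak time T_p = π/ω_d = 1.14 s.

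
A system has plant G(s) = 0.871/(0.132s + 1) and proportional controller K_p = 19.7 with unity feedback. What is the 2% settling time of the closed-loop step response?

Closed loop: T(s) = K_p·G/(1+K_p·G) = 17.16/(0.132s + 1 + 17.16), with pole at s = −(1 + 17.16)/0.132 = −137.6.
τ = 1/137.6 = 0.007269 s, so 2% settling time ≈ 4τ = 0.0291 s.

T_s ≈ 0.0291 s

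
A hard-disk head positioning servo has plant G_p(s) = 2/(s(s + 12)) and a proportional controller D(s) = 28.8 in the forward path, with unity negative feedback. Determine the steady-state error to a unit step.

The open loop D(s)G_p(s) has a pole at the origin (type 1), so the static position error constant is infinite and e_ss = 1/(1+∞) = 0.

0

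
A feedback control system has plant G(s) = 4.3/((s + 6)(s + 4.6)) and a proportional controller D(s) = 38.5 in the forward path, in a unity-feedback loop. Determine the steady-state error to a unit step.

0.143

The loop is type 0. Static position error constant K_pos = D(0)·G(0) = 38.5·0.1558 = 5.998.
Steady-state error to a unit step: e_ss = 1/(1+K_pos) = 1/6.998 = 0.143.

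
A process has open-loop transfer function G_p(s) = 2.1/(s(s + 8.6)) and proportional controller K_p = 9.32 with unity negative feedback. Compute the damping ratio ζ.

ζ = 0.972

The closed-loop denominator is s(s+8.6) + 9.32·2.1 = s² + 8.6s + 19.57.
Matching s² + 2ζω_n s + ω_n²: ω_n = √19.57 = 4.424 rad/s and 2ζω_n = 8.6, so ζ = 8.6/(2·4.424) = 0.972.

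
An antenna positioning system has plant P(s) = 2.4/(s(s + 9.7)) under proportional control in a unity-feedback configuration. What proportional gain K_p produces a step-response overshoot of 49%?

K_p = 200

From %OS = 100·exp(−πζ/√(1−ζ²)) = 49%, ζ = −ln(0.49)/√(π²+ln²(0.49)) = 0.2214.
Characteristic equation s² + 9.7s + 2.4K_p = 0 gives ζ = 9.7/(2√(2.4K_p)).
Setting ζ = 0.2214: √(2.4K_p) = 9.7/(2·0.2214) = 21.9, so K_p = 479.7/2.4 = 200.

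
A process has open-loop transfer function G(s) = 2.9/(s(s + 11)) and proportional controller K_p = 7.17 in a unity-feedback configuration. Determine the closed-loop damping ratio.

With unity feedback the closed-loop characteristic equation is s² + 11s + 7.17·2.9 = s² + 11s + 20.79 = 0.
Matching s² + 2ζω_n s + ω_n²: ω_n = √20.79 = 4.56 rad/s and 2ζω_n = 11, so ζ = 11/(2·4.56) = 1.21.

ζ = 1.21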